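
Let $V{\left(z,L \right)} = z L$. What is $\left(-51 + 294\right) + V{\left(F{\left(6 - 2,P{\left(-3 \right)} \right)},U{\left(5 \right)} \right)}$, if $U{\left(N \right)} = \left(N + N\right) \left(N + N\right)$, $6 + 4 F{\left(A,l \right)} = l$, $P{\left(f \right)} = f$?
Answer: $18$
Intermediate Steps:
$F{\left(A,l \right)} = - \frac{3}{2} + \frac{l}{4}$
$U{\left(N \right)} = 4 N^{2}$ ($U{\left(N \right)} = 2 N 2 N = 4 N^{2}$)
$V{\left(z,L \right)} = L z$
$\left(-51 + 294\right) + V{\left(F{\left(6 - 2,P{\left(-3 \right)} \right)},U{\left(5 \right)} \right)} = \left(-51 + 294\right) + 4 \cdot 5^{2} \left(- \frac{3}{2} + \frac{1}{4} \left(-3\right)\right) = 243 + 4 \cdot 25 \left(- \frac{3}{2} - \frac{3}{4}\right) = 243 + 100 \left(- \frac{9}{4}\right) = 243 - 225 = 18$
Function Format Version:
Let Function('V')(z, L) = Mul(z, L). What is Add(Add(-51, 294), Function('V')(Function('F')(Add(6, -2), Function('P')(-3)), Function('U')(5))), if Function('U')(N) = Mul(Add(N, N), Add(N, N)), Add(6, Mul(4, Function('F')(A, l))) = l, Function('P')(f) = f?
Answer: 18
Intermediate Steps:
Function('F')(A, l) = Add(Rational(-3, 2), Mul(Rational(1, 4), l))
Function('U')(N) = Mul(4, Pow(N, 2)) (Function('U')(N) = Mul(Mul(2, N), Mul(2, N)) = Mul(4, Pow(N, 2)))
Function('V')(z, L) = Mul(L, z)
Add(Add(-51, 294), Function('V')(Function('F')(Add(6, -2), Function('P')(-3)), Function('U')(5))) = Add(Add(-51, 294), Mul(Mul(4, Pow(5, 2)), Add(Rational(-3, 2), Mul(Rational(1, 4), -3)))) = Add(243, Mul(Mul(4, 25), Add(Rational(-3, 2), Rational(-3, 4)))) = Add(243, Mul(100, Rational(-9, 4))) = Add(243, -225) = 18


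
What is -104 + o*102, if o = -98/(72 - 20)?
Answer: -3851/13 ≈ -296.23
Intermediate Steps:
o = -49/26 (o = -98/52 = -98*1/52 = -49/26 ≈ -1.8846)
-104 + o*102 = -104 - 49/26*102 = -104 - 2499/13 = -3851/13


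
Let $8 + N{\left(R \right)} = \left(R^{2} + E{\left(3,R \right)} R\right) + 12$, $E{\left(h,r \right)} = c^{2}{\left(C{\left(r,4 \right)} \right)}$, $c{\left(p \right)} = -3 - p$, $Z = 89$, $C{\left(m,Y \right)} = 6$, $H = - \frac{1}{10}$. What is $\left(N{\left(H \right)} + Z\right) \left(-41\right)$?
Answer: $- \frac{348131}{100} \approx -3481.3$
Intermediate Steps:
$H = - \frac{1}{10}$ ($H = \left(-1\right) \frac{1}{10} = - \frac{1}{10} \approx -0.1$)
$E{\left(h,r \right)} = 81$ ($E{\left(h,r \right)} = \left(-3 - 6\right)^{2} = \left(-9\right)^{2} = 81$)
$N{\left(R \right)} = 4 + R^{2} + 81 R$ ($N{\left(R \right)} = -8 + \left(\left(R^{2} + 81 R\right) + 12\right) = -8 + \left(12 + R^{2} + 81 R\right) = 4 + R^{2} + 81 R$)
$\left(N{\left(H \right)} + Z\right) \left(-41\right) = \left(\left(4 + \left(- \frac{1}{10}\right)^{2} + 81 \left(- \frac{1}{10}\right)\right) + 89\right) \left(-41\right) = \left(\left(4 + \frac{1}{100} - \frac{81}{10}\right) + 89\right) \left(-41\right) = \left(- \frac{409}{100} + 89\right) \left(-41\right) = \frac{8491}{100} \left(-41\right) = - \frac{348131}{100}$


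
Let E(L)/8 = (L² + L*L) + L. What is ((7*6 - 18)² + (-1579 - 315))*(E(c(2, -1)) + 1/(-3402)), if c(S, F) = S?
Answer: -179352781/1701 ≈ -1.0544e+5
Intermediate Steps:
E(L) = 8*L + 16*L² (E(L) = 8*((L² + L*L) + L) = 8*((L² + L²) + L) = 8*(2*L² + L) = 8*(L + 2*L²) = 8*L + 16*L²)
((7*6 - 18)² + (-1579 - 315))*(E(c(2, -1)) + 1/(-3402)) = ((7*6 - 18)² + (-1579 - 315))*(8*2*(1 + 2*2) + 1/(-3402)) = ((42 - 18)² - 1894)*(8*2*(1 + 4) - 1/3402) = (24² - 1894)*(8*2*5 - 1/3402) = (576 - 1894)*(80 - 1/3402) = -1318*272159/3402 = -179352781/1701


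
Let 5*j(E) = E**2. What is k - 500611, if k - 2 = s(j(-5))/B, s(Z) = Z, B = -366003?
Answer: -183224395832/366003 ≈ -5.0061e+5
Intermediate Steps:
j(E) = E**2/5
k = 732001/366003 (k = 2 + ((1/5)*(-5)**2)/(-366003) = 2 + ((1/5)*25)*(-1/366003) = 2 + 5*(-1/366003) = 2 - 5/366003 = 732001/366003 ≈ 2.0000)
k - 500611 = 732001/366003 - 500611 = -183224395832/366003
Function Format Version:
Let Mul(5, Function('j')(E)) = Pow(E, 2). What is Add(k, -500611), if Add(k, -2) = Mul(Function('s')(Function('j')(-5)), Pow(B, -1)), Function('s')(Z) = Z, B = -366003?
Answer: Rational(-183224395832, 366003) ≈ -5.0061e+5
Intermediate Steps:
Function('j')(E) = Mul(Rational(1, 5), Pow(E, 2))
k = Rational(732001, 366003) (k = Add(2, Mul(Mul(Rational(1, 5), Pow(-5, 2)), Pow(-366003, -1))) = Add(2, Mul(Mul(Rational(1, 5), 25), Rational(-1, 366003))) = Add(2, Mul(5, Rational(-1, 366003))) = Add(2, Rational(-5, 366003)) = Rational(732001, 366003) ≈ 2.0000)
Add(k, -500611) = Add(Rational(732001, 366003), -500611) = Rational(-183224395832, 366003)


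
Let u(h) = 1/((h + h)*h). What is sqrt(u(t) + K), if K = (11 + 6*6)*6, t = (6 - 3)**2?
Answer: sqrt(91370)/18 ≈ 16.793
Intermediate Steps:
t = 9 (t = 3**2 = 9)
u(h) = 1/(2*h**2) (u(h) = 1/(((2*h))*h) = (1/(2*h))/h = 1/(2*h**2))
K = 282 (K = (11 + 36)*6 = 47*6 = 282)
sqrt(u(t) + K) = sqrt((1/2)/9**2 + 282) = sqrt((1/2)*(1/81) + 282) = sqrt(1/162 + 282) = sqrt(45685/162) = sqrt(91370)/18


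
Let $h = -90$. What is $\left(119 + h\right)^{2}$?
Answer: $841$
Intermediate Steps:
$\left(119 + h\right)^{2} = \left(119 - 90\right)^{2} = 29^{2} = 841$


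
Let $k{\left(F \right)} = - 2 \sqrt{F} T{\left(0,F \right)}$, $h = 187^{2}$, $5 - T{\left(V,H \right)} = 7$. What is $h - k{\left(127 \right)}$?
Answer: $34969 - 4 \sqrt{127} \approx 34924.0$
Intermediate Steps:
$T{\left(V,H \right)} = -2$ ($T{\left(V,H \right)} = 5 - 7 = -2$)
$h = 34969$
$k{\left(F \right)} = 4 \sqrt{F}$ ($k{\left(F \right)} = - 2 \sqrt{F} \left(-2\right) = 4 \sqrt{F}$)
$h - k{\left(127 \right)} = 34969 - 4 \sqrt{127}$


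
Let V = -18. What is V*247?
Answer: -4446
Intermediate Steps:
V*247 = -18*247 = -4446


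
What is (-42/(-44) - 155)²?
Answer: 11485321/484 ≈ 23730.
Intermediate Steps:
(-42/(-44) - 155)² = (-42*(-1/44) - 155)² = (21/22 - 155)² = (-3389/22)² = 11485321/484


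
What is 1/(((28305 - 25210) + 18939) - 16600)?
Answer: 1/5434 ≈ 0.00018403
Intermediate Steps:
1/(((28305 - 25210) + 18939) - 16600) = 1/((3095 + 18939) - 16600) = 1/(22034 - 16600) = 1/5434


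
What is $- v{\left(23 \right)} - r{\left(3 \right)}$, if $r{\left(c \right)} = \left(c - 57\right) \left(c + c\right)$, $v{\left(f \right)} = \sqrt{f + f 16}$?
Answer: $324 - \sqrt{391} \approx 304.23$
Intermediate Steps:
$v{\left(f \right)} = \sqrt{17} \sqrt{f}$ ($v{\left(f \right)} = \sqrt{f + 16 f} = \sqrt{17 f} = \sqrt{17} \sqrt{f}$)
$r{\left(c \right)} = 2 c \left(-57 + c\right)$ ($r{\left(c \right)} = \left(-57 + c\right) 2 c = 2 c \left(-57 + c\right)$)
$- v{\left(23 \right)} - r{\left(3 \right)} = - \sqrt{17} \sqrt{23} - 2 \cdot 3 \left(-57 + 3\right) = - \sqrt{391} - 2 \cdot 3 \left(-54\right) = - \sqrt{391} - -324 = - \sqrt{391} + 324 = 324 - \sqrt{391}$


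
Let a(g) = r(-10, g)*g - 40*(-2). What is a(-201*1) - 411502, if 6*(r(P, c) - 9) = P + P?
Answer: -412561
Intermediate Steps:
r(P, c) = 9 + P/3 (r(P, c) = 9 + (P + P)/6 = 9 + (2*P)/6 = 9 + P/3)
a(g) = 80 + 17*g/3 (a(g) = (9 + (1/3)*(-10))*g - 40*(-2) = (9 - 10/3)*g + 80 = 17*g/3 + 80 = 80 + 17*g/3)
a(-201*1) - 411502 = (80 + 17*(-201*1)/3) - 411502 = (80 + (17/3)*(-201)) - 411502 = (80 - 1139) - 411502 = -1059 - 411502 = -412561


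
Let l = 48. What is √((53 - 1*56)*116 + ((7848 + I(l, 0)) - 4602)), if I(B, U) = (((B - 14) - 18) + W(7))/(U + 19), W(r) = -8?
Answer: √1046330/19 ≈ 53.837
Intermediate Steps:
I(B, U) = (-40 + B)/(19 + U) (I(B, U) = (((B - 14) - 18) - 8)/(U + 19) = (((-14 + B) - 18) - 8)/(19 + U) = ((-32 + B) - 8)/(19 + U) = (-40 + B)/(19 + U))
√((53 - 1*56)*116 + ((7848 + I(l, 0)) - 4602)) = √((53 - 1*56)*116 + ((7848 + (-40 + 48)/(19 + 0)) - 4602)) = √((53 - 56)*116 + ((7848 + 8/19) - 4602)) = √(-3*116 + ((7848 + (1/19)*8) - 4602)) = √(-348 + ((7848 + 8/19) - 4602)) = √(-348 + (149120/19 - 4602)) = √(-348 + 61682/19) = √(55070/19) = √1046330/19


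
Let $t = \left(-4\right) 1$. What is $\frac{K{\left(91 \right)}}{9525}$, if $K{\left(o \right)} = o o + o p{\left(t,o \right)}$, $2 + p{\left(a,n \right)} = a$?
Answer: $\frac{1547}{1905} \approx 0.81207$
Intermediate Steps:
$t = -4$
$p{\left(a,n \right)} = -2 + a$
$K{\left(o \right)} = o^{2} - 6 o$ ($K{\left(o \right)} = o o + o \left(-2 - 4\right) = o^{2} + o \left(-6\right) = o^{2} - 6 o$)
$\frac{K{\left(91 \right)}}{9525} = \frac{91 \left(-6 + 91\right)}{9525} = 91 \cdot 85 \cdot \frac{1}{9525} = 7735 \cdot \frac{1}{9525} = \frac{1547}{1905}$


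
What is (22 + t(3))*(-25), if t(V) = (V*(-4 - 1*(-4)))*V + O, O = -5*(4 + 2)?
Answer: 200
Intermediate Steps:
O = -30 (O = -5*6 = -30)
t(V) = -30 (t(V) = (V*(-4 - 1*(-4)))*V - 30 = (V*(-4 + 4))*V - 30 = (V*0)*V - 30 = 0*V - 30 = 0 - 30 = -30)
(22 + t(3))*(-25) = (22 - 30)*(-25) = -8*(-25) = 200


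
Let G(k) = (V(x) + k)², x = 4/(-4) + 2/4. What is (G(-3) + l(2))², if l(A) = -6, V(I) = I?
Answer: 625/16 ≈ 39.063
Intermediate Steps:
x = -½ (x = 4*(-¼) + 2*(¼) = -1 + ½ = -½ ≈ -0.50000)
G(k) = (-½ + k)²
(G(-3) + l(2))² = ((-1 + 2*(-3))²/4 - 6)² = ((-1 - 6)²/4 - 6)² = ((¼)*(-7)² - 6)² = ((¼)*49 - 6)² = (49/4 - 6)² = (25/4)² = 625/16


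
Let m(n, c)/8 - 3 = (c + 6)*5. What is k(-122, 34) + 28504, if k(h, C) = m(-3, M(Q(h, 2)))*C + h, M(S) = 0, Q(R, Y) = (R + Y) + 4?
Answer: 37358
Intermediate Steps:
Q(R, Y) = 4 + R + Y
m(n, c) = 264 + 40*c (m(n, c) = 24 + 8*((c + 6)*5) = 24 + 8*((6 + c)*5) = 24 + 8*(30 + 5*c) = 24 + (240 + 40*c) = 264 + 40*c)
k(h, C) = h + 264*C (k(h, C) = (264 + 40*0)*C + h = (264 + 0)*C + h = 264*C + h = h + 264*C)
k(-122, 34) + 28504 = (-122 + 264*34) + 28504 = (-122 + 8976) + 28504 = 8854 + 28504 = 37358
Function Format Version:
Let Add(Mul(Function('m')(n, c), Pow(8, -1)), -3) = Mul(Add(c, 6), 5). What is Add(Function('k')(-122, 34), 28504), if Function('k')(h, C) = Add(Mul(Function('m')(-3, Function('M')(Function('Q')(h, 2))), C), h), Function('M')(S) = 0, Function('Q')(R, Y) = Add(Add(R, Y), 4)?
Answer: 37358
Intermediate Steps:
Function('Q')(R, Y) = Add(4, R, Y)
Function('m')(n, c) = Add(264, Mul(40, c)) (Function('m')(n, c) = Add(24, Mul(8, Mul(Add(c, 6), 5))) = Add(24, Mul(8, Mul(Add(6, c), 5))) = Add(24, Mul(8, Add(30, Mul(5, c)))) = Add(24, Add(240, Mul(40, c))) = Add(264, Mul(40, c)))
Function('k')(h, C) = Add(h, Mul(264, C)) (Function('k')(h, C) = Add(Mul(Add(264, Mul(40, 0)), C), h) = Add(Mul(Add(264, 0), C), h) = Add(Mul(264, C), h) = Add(h, Mul(264, C)))
Add(Function('k')(-122, 34), 28504) = Add(Add(-122, Mul(264, 34)), 28504) = Add(Add(-122, 8976), 28504) = Add(8854, 28504) = 37358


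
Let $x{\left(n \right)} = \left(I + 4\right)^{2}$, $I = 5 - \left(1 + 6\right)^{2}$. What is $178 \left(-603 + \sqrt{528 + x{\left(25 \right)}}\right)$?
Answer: $-107334 + 712 \sqrt{133} \approx -99123.0$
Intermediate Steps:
$I = -44$ ($I = 5 - 7^{2} = 5 - 49 = -44$)
$x{\left(n \right)} = 1600$ ($x{\left(n \right)} = \left(-44 + 4\right)^{2} = \left(-40\right)^{2} = 1600$)
$178 \left(-603 + \sqrt{528 + x{\left(25 \right)}}\right) = 178 \left(-603 + \sqrt{528 + 1600}\right) = 178 \left(-603 + \sqrt{2128}\right) = 178 \left(-603 + 4 \sqrt{133}\right) = -107334 + 712 \sqrt{133}$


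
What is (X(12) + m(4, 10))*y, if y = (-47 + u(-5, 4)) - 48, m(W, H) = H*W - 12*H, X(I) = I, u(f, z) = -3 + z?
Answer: 6392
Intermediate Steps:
m(W, H) = -12*H + H*W
y = -94 (y = (-47 + (-3 + 4)) - 48 = (-47 + 1) - 48 = -46 - 48 = -94)
(X(12) + m(4, 10))*y = (12 + 10*(-12 + 4))*(-94) = (12 + 10*(-8))*(-94) = (12 - 80)*(-94) = -68*(-94) = 6392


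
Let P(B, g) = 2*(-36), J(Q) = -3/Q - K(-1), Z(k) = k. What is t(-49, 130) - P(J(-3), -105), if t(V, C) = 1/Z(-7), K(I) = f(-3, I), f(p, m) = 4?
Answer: 503/7 ≈ 71.857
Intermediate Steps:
K(I) = 4
J(Q) = -4 - 3/Q (J(Q) = -3/Q - 1*4 = -3/Q - 4 = -4 - 3/Q)
t(V, C) = -1/7 (t(V, C) = 1/(-7) = -1/7)
P(B, g) = -72
t(-49, 130) - P(J(-3), -105) = -1/7 - 1*(-72) = -1/7 + 72 = 503/7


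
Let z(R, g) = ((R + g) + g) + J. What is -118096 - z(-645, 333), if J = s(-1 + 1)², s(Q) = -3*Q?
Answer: -118117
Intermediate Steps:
J = 0 (J = (-3*(-1 + 1))² = (-3*0)² = 0² = 0)
z(R, g) = R + 2*g (z(R, g) = ((R + g) + g) + 0 = (R + 2*g) + 0 = R + 2*g)
-118096 - z(-645, 333) = -118096 - (-645 + 2*333) = -118096 - (-645 + 666) = -118096 - 1*21 = -118096 - 21 = -118117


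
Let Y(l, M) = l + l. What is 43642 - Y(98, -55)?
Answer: 43446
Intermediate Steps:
Y(l, M) = 2*l
43642 - Y(98, -55) = 43642 - 2*98 = 43642 - 1*196 = 43642 - 196 = 43446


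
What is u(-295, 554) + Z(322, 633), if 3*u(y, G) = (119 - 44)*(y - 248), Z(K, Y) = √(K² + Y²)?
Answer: -13575 + √504373 ≈ -12865.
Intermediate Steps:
u(y, G) = -6200 + 25*y (u(y, G) = ((119 - 44)*(y - 248))/3 = (75*(-248 + y))/3 = (-18600 + 75*y)/3 = -6200 + 25*y)
u(-295, 554) + Z(322, 633) = (-6200 + 25*(-295)) + √(322² + 633²) = (-6200 - 7375) + √(103684 + 400689) = -13575 + √504373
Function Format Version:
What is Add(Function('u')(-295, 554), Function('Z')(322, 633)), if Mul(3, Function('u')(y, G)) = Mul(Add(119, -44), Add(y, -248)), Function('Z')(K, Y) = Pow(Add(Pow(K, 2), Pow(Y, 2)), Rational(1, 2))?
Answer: Add(-13575, Pow(504373, Rational(1, 2))) ≈ -12865.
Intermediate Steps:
Function('u')(y, G) = Add(-6200, Mul(25, y)) (Function('u')(y, G) = Mul(Rational(1, 3), Mul(Add(119, -44), Add(y, -248))) = Mul(Rational(1, 3), Mul(75, Add(-248, y))) = Mul(Rational(1, 3), Add(-18600, Mul(75, y))) = Add(-6200, Mul(25, y)))
Add(Function('u')(-295, 554), Function('Z')(322, 633)) = Add(Add(-6200, Mul(25, -295)), Pow(Add(Pow(322, 2), Pow(633, 2)), Rational(1, 2))) = Add(Add(-6200, -7375), Pow(Add(103684, 400689), Rational(1, 2))) = Add(-13575, Pow(504373, Rational(1, 2)))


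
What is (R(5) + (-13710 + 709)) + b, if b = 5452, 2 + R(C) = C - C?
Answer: -7551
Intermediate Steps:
R(C) = -2 (R(C) = -2 + (C - C) = -2 + 0 = -2)
(R(5) + (-13710 + 709)) + b = (-2 + (-13710 + 709)) + 5452 = (-2 - 13001) + 5452 = -13003 + 5452 = -7551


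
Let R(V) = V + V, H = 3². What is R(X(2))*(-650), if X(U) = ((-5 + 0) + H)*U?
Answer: -10400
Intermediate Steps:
H = 9
X(U) = 4*U (X(U) = ((-5 + 0) + 9)*U = (-5 + 9)*U = 4*U)
R(V) = 2*V
R(X(2))*(-650) = (2*(4*2))*(-650) = (2*8)*(-650) = 16*(-650) = -10400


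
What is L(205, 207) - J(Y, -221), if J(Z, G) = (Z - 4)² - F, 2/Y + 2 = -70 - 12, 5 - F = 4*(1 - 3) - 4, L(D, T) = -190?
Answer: -333733/1764 ≈ -189.19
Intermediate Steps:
F = 17 (F = 5 - (4*(1 - 3) - 4) = 5 - (4*(-2) - 4) = 5 - (-8 - 4) = 5 - 1*(-12) = 5 + 12 = 17)
Y = -1/42 (Y = 2/(-2 + (-70 - 12)) = 2/(-2 - 82) = 2/(-84) = 2*(-1/84) = -1/42 ≈ -0.023810)
J(Z, G) = -17 + (-4 + Z)² (J(Z, G) = (Z - 4)² - 1*17 = (-4 + Z)² - 17 = -17 + (-4 + Z)²)
L(205, 207) - J(Y, -221) = -190 - (-17 + (-4 - 1/42)²) = -190 - (-17 + (-169/42)²) = -190 - (-17 + 28561/1764) = -190 - 1*(-1427/1764) = -190 + 1427/1764 = -333733/1764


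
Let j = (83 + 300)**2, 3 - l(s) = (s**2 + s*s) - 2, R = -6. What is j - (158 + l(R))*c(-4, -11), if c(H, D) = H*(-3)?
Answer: 145597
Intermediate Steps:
l(s) = 5 - 2*s**2 (l(s) = 3 - ((s**2 + s*s) - 2) = 3 - ((s**2 + s**2) - 2) = 3 - (2*s**2 - 2) = 3 - (-2 + 2*s**2) = 3 + (2 - 2*s**2) = 5 - 2*s**2)
c(H, D) = -3*H
j = 146689 (j = 383**2 = 146689)
j - (158 + l(R))*c(-4, -11) = 146689 - (158 + (5 - 2*(-6)**2))*(-3*(-4)) = 146689 - (158 + (5 - 2*36))*12 = 146689 - (158 + (5 - 72))*12 = 146689 - (158 - 67)*12 = 146689 - 91*12 = 146689 - 1*1092 = 146689 - 1092 = 145597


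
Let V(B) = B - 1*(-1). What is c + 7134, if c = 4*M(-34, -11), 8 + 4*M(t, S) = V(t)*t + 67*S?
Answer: 7511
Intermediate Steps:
V(B) = 1 + B (V(B) = B + 1 = 1 + B)
M(t, S) = -2 + 67*S/4 + t*(1 + t)/4 (M(t, S) = -2 + ((1 + t)*t + 67*S)/4 = -2 + (t*(1 + t) + 67*S)/4 = -2 + (67*S + t*(1 + t))/4 = -2 + (67*S/4 + t*(1 + t)/4) = -2 + 67*S/4 + t*(1 + t)/4)
c = 377 (c = 4*(-2 + (67/4)*(-11) + (1/4)*(-34)*(1 - 34)) = 4*(-2 - 737/4 + (1/4)*(-34)*(-33)) = 4*(-2 - 737/4 + 561/2) = 4*(377/4) = 377)
c + 7134 = 377 + 7134 = 7511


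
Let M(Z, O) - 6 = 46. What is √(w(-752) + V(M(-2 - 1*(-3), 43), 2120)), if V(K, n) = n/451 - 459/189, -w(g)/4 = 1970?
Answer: I*√78514548959/3157 ≈ 88.757*I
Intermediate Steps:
M(Z, O) = 52 (M(Z, O) = 6 + 46 = 52)
w(g) = -7880 (w(g) = -4*1970 = -7880)
V(K, n) = -17/7 + n/451 (V(K, n) = n*(1/451) - 459*1/189 = n/451 - 17/7 = -17/7 + n/451)
√(w(-752) + V(M(-2 - 1*(-3), 43), 2120)) = √(-7880 + (-17/7 + (1/451)*2120)) = √(-7880 + (-17/7 + 2120/451)) = √(-7880 + 7173/3157) = √(-24869987/3157) = I*√78514548959/3157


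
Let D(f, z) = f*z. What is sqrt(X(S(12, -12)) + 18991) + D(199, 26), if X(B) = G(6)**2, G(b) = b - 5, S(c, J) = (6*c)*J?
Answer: 5174 + 4*sqrt(1187) ≈ 5311.8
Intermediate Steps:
S(c, J) = 6*J*c
G(b) = -5 + b
X(B) = 1 (X(B) = (-5 + 6)**2 = 1**2 = 1)
sqrt(X(S(12, -12)) + 18991) + D(199, 26) = sqrt(1 + 18991) + 199*26 = sqrt(18992) + 5174 = 4*sqrt(1187) + 5174 = 5174 + 4*sqrt(1187)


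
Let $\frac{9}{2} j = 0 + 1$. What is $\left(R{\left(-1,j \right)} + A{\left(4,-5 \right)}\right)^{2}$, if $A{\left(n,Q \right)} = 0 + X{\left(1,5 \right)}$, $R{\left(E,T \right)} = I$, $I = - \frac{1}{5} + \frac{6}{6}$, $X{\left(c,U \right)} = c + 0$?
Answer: $\frac{81}{25} \approx 3.24$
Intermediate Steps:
$X{\left(c,U \right)} = c$
$I = \frac{4}{5}$ ($I = \left(-1\right) \frac{1}{5} + 6 \cdot \frac{1}{6} = - \frac{1}{5} + 1 = \frac{4}{5} \approx 0.8$)
$j = \frac{2}{9}$ ($j = \frac{2 \left(0 + 1\right)}{9} = \frac{2}{9} \cdot 1 = \frac{2}{9} \approx 0.22222$)
$R{\left(E,T \right)} = \frac{4}{5}$
$A{\left(n,Q \right)} = 1$ ($A{\left(n,Q \right)} = 0 + 1 = 1$)
$\left(R{\left(-1,j \right)} + A{\left(4,-5 \right)}\right)^{2} = \left(\frac{4}{5} + 1\right)^{2} = \left(\frac{9}{5}\right)^{2} = \frac{81}{25}$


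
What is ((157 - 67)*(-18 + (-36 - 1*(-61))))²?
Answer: 396900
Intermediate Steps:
((157 - 67)*(-18 + (-36 - 1*(-61))))² = (90*(-18 + (-36 + 61)))² = (90*(-18 + 25))² = (90*7)² = 630² = 396900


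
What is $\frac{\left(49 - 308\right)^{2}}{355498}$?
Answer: $\frac{67081}{355498} \approx 0.1887$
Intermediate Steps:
$\frac{\left(49 - 308\right)^{2}}{355498} = \left(49 - 308\right)^{2} \cdot \frac{1}{355498} = \left(-259\right)^{2} \cdot \frac{1}{355498} = 67081 \cdot \frac{1}{355498} = \frac{67081}{355498}$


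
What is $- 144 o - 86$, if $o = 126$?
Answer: $-18230$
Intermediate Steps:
$- 144 o - 86 = \left(-144\right) 126 - 86 = -18144 - 86 = -18230$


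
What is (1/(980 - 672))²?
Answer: 1/94864 ≈ 1.0541e-5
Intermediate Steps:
(1/(980 - 672))² = (1/308)² = 1/94864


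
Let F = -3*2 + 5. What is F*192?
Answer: -192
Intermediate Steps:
F = -1 (F = -6 + 5 = -1)
F*192 = -1*192 = -192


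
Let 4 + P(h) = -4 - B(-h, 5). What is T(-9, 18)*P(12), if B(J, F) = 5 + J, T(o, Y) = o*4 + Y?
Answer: 18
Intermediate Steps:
T(o, Y) = Y + 4*o (T(o, Y) = 4*o + Y = Y + 4*o)
P(h) = -13 + h (P(h) = -4 + (-4 - (5 - h)) = -4 + (-4 + (-5 + h)) = -4 + (-9 + h) = -13 + h)
T(-9, 18)*P(12) = (18 + 4*(-9))*(-13 + 12) = (18 - 36)*(-1) = -18*(-1) = 18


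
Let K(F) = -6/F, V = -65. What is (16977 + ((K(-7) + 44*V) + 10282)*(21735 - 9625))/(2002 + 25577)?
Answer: 29969259/9193 ≈ 3260.0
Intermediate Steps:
(16977 + ((K(-7) + 44*V) + 10282)*(21735 - 9625))/(2002 + 25577) = (16977 + ((-6/(-7) + 44*(-65)) + 10282)*(21735 - 9625))/(2002 + 25577) = (16977 + ((-6*(-⅐) - 2860) + 10282)*12110)/27579 = (16977 + ((6/7 - 2860) + 10282)*12110)*(1/27579) = (16977 + (-20014/7 + 10282)*12110)*(1/27579) = (16977 + (51960/7)*12110)*(1/27579) = (16977 + 89890800)*(1/27579) = 89907777*(1/27579) = 29969259/9193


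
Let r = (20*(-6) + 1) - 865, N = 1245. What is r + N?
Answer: 261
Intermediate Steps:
r = -984 (r = (-120 + 1) - 865 = -119 - 865 = -984)
r + N = -984 + 1245 = 261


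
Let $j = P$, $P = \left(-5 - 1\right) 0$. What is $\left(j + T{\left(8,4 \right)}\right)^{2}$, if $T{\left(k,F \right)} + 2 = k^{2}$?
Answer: $3844$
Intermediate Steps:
$T{\left(k,F \right)} = -2 + k^{2}$
$P = 0$ ($P = \left(-6\right) 0 = 0$)
$j = 0$
$\left(j + T{\left(8,4 \right)}\right)^{2} = \left(0 - \left(2 - 8^{2}\right)\right)^{2} = \left(0 + \left(-2 + 64\right)\right)^{2} = \left(0 + 62\right)^{2} = 62^{2} = 3844$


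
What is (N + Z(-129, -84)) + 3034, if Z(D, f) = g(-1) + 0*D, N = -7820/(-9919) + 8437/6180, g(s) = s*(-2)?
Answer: 186237053323/61299420 ≈ 3038.2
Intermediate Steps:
g(s) = -2*s
N = 132014203/61299420 (N = -7820*(-1/9919) + 8437*(1/6180) = 7820/9919 + 8437/6180 = 132014203/61299420 ≈ 2.1536)
Z(D, f) = 2 (Z(D, f) = -2*(-1) + 0*D = 2 + 0 = 2)
(N + Z(-129, -84)) + 3034 = (132014203/61299420 + 2) + 3034 = 254613043/61299420 + 3034 = 186237053323/61299420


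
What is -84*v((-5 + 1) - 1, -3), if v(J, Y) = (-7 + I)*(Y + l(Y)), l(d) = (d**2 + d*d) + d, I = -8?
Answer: 15120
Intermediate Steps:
l(d) = d + 2*d**2 (l(d) = (d**2 + d**2) + d = 2*d**2 + d = d + 2*d**2)
v(J, Y) = -15*Y - 15*Y*(1 + 2*Y) (v(J, Y) = (-7 - 8)*(Y + Y*(1 + 2*Y)) = -15*(Y + Y*(1 + 2*Y)) = -15*Y - 15*Y*(1 + 2*Y))
-84*v((-5 + 1) - 1, -3) = -2520*(-3)*(-1 - 1*(-3)) = -2520*(-3)*(-1 + 3) = -2520*(-3)*2 = -84*(-180) = 15120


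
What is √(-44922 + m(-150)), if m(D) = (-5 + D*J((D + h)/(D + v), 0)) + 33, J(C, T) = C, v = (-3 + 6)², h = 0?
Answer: I*√99523346/47 ≈ 212.26*I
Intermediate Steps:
v = 9 (v = 3² = 9)
m(D) = 28 + D²/(9 + D) (m(D) = (-5 + D*((D + 0)/(D + 9))) + 33 = (-5 + D*(D/(9 + D))) + 33 = (-5 + D²/(9 + D)) + 33 = 28 + D²/(9 + D))
√(-44922 + m(-150)) = √(-44922 + (252 + (-150)² + 28*(-150))/(9 - 150)) = √(-44922 + (252 + 22500 - 4200)/(-141)) = √(-44922 - 1/141*18552) = √(-44922 - 6184/47) = √(-2117518/47) = I*√99523346/47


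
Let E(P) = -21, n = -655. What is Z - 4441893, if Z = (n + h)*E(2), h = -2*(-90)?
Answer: -4431918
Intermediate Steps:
h = 180
Z = 9975 (Z = (-655 + 180)*(-21) = -475*(-21) = 9975)
Z - 4441893 = 9975 - 4441893 = -4431918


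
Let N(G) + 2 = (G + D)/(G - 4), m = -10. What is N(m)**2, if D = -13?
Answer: 25/196 ≈ 0.12755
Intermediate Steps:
N(G) = -2 + (-13 + G)/(-4 + G) (N(G) = -2 + (G - 13)/(G - 4) = -2 + (-13 + G)/(-4 + G))
N(m)**2 = ((-5 - 1*(-10))/(-4 - 10))**2 = ((-5 + 10)/(-14))**2 = (-1/14*5)**2 = (-5/14)**2 = 25/196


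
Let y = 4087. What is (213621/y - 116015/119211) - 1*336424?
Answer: -163885947443642/487215357 ≈ -3.3637e+5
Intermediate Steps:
(213621/y - 116015/119211) - 1*336424 = (213621/4087 - 116015/119211) - 1*336424 = (213621*(1/4087) - 116015*1/119211) - 336424 = (213621/4087 - 116015/119211) - 336424 = 24991819726/487215357 - 336424 = -163885947443642/487215357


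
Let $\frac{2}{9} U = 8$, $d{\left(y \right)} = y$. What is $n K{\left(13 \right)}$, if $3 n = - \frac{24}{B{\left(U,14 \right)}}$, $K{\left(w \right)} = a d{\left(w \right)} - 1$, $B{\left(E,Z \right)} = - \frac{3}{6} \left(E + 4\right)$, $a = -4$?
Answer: $- \frac{106}{5} \approx -21.2$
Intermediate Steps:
$U = 36$ ($U = \frac{9}{2} \cdot 8 = 36$)
$B{\left(E,Z \right)} = -2 - \frac{E}{2}$ ($B{\left(E,Z \right)} = \left(-3\right) \frac{1}{6} \left(4 + E\right) = - \frac{4 + E}{2} = -2 - \frac{E}{2}$)
$K{\left(w \right)} = -1 - 4 w$ ($K{\left(w \right)} = - 4 w - 1 = -1 - 4 w$)
$n = \frac{2}{5}$ ($n = \frac{\left(-24\right) \frac{1}{-2 - 18}}{3} = \frac{\left(-24\right) \frac{1}{-20}}{3} = \frac{\left(-24\right) \left(- \frac{1}{20}\right)}{3} = \frac{1}{3} \cdot \frac{6}{5} = \frac{2}{5} \approx 0.4$)
$n K{\left(13 \right)} = \frac{2 \left(-1 - 52\right)}{5} = \frac{2}{5} \left(-53\right) = - \frac{106}{5}$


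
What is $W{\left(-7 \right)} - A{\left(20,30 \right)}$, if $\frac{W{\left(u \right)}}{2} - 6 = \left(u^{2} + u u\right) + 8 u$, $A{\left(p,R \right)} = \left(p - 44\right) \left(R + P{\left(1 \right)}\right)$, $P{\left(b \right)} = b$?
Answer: $840$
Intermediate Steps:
$A{\left(p,R \right)} = \left(1 + R\right) \left(-44 + p\right)$ ($A{\left(p,R \right)} = \left(p - 44\right) \left(R + 1\right) = \left(-44 + p\right) \left(1 + R\right) = \left(1 + R\right) \left(-44 + p\right)$)
$W{\left(u \right)} = 12 + 4 u^{2} + 16 u$ ($W{\left(u \right)} = 12 + 2 \left(\left(u^{2} + u u\right) + 8 u\right) = 12 + 2 \left(\left(u^{2} + u^{2}\right) + 8 u\right) = 12 + 2 \left(2 u^{2} + 8 u\right) = 12 + \left(4 u^{2} + 16 u\right) = 12 + 4 u^{2} + 16 u$)
$W{\left(-7 \right)} - A{\left(20,30 \right)} = \left(12 + 4 \left(-7\right)^{2} + 16 \left(-7\right)\right) - \left(-44 + 20 - 1320 + 30 \cdot 20\right) = \left(12 + 4 \cdot 49 - 112\right) - \left(-44 + 20 - 1320 + 600\right) = \left(12 + 196 - 112\right) - -744 = 96 + 744 = 840$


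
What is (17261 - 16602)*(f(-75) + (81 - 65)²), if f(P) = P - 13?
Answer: 110712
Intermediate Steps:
f(P) = -13 + P
(17261 - 16602)*(f(-75) + (81 - 65)²) = (17261 - 16602)*((-13 - 75) + (81 - 65)²) = 659*(-88 + 16²) = 659*(-88 + 256) = 659*168 = 110712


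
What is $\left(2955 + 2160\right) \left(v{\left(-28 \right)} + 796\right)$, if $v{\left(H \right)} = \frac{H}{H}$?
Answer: $4076655$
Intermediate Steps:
$v{\left(H \right)} = 1$
$\left(2955 + 2160\right) \left(v{\left(-28 \right)} + 796\right) = \left(2955 + 2160\right) \left(1 + 796\right) = 5115 \cdot 797 = 4076655$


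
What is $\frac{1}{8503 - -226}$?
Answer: $\frac{1}{8729} \approx 0.00011456$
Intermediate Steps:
$\frac{1}{8503 - -226} = \frac{1}{8503 + \left(-44 + 270\right)} = \frac{1}{8503 + 226} = \frac{1}{8729}$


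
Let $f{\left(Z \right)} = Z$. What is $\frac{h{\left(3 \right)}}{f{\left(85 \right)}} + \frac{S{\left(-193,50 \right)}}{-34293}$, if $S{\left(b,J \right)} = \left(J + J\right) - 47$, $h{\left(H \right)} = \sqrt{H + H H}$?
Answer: $- \frac{53}{34293} + \frac{2 \sqrt{3}}{85} \approx 0.039209$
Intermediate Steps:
$h{\left(H \right)} = \sqrt{H + H^{2}}$
$S{\left(b,J \right)} = -47 + 2 J$ ($S{\left(b,J \right)} = 2 J - 47 = -47 + 2 J$)
$\frac{h{\left(3 \right)}}{f{\left(85 \right)}} + \frac{S{\left(-193,50 \right)}}{-34293} = \frac{\sqrt{3 \left(1 + 3\right)}}{85} + \frac{-47 + 2 \cdot 50}{-34293} = \sqrt{3 \cdot 4} \cdot \frac{1}{85} + \left(-47 + 100\right) \left(- \frac{1}{34293}\right) = \sqrt{12} \cdot \frac{1}{85} + 53 \left(- \frac{1}{34293}\right) = 2 \sqrt{3} \cdot \frac{1}{85} - \frac{53}{34293} = \frac{2 \sqrt{3}}{85} - \frac{53}{34293} = - \frac{53}{34293} + \frac{2 \sqrt{3}}{85}$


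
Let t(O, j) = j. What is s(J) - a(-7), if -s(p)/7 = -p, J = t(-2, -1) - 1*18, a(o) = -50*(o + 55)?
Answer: 2267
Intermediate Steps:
a(o) = -2750 - 50*o (a(o) = -50*(55 + o) = -2750 - 50*o)
J = -19 (J = -1 - 1*18 = -1 - 18 = -19)
s(p) = 7*p (s(p) = -(-7)*p = 7*p)
s(J) - a(-7) = 7*(-19) - (-2750 - 50*(-7)) = -133 - (-2750 + 350) = -133 - 1*(-2400) = -133 + 2400 = 2267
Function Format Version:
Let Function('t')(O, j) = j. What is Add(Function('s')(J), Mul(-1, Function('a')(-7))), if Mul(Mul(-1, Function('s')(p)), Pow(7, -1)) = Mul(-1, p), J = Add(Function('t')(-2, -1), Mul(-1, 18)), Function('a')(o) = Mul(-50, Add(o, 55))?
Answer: 2267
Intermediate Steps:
Function('a')(o) = Add(-2750, Mul(-50, o)) (Function('a')(o) = Mul(-50, Add(55, o)) = Add(-2750, Mul(-50, o)))
J = -19 (J = Add(-1, Mul(-1, 18)) = Add(-1, -18) = -19)
Function('s')(p) = Mul(7, p) (Function('s')(p) = Mul(-7, Mul(-1, p)) = Mul(7, p))
Add(Function('s')(J), Mul(-1, Function('a')(-7))) = Add(Mul(7, -19), Mul(-1, Add(-2750, Mul(-50, -7)))) = Add(-133, Mul(-1, Add(-2750, 350))) = Add(-133, Mul(-1, -2400)) = Add(-133, 2400) = 2267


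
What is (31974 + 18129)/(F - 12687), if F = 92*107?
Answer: -50103/2843 ≈ -17.623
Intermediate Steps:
F = 9844
(31974 + 18129)/(F - 12687) = (31974 + 18129)/(9844 - 12687) = 50103/(-2843) = 50103*(-1/2843) = -50103/2843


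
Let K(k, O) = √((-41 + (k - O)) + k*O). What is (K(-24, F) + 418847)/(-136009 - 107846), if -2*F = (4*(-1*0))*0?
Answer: -418847/243855 - I*√65/243855 ≈ -1.7176 - 3.3062e-5*I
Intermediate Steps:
F = 0 (F = -4*(-1*0)*0/2 = -4*0*0/2 = -0*0 = -½*0 = 0)
K(k, O) = √(-41 + k - O + O*k) (K(k, O) = √((-41 + k - O) + O*k) = √(-41 + k - O + O*k))
(K(-24, F) + 418847)/(-136009 - 107846) = (√(-41 - 24 - 1*0 + 0*(-24)) + 418847)/(-136009 - 107846) = (√(-41 - 24 + 0 + 0) + 418847)/(-243855) = (√(-65) + 418847)*(-1/243855) = (I*√65 + 418847)*(-1/243855) = (418847 + I*√65)*(-1/243855) = -418847/243855 - I*√65/243855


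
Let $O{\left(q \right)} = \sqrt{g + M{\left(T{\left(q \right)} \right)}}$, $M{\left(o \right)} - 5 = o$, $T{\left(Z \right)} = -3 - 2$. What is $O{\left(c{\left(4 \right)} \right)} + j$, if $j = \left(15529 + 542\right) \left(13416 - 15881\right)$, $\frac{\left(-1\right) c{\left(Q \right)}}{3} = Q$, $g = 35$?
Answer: $-39615015 + \sqrt{35} \approx -3.9615 \cdot 10^{7}$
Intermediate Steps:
$T{\left(Z \right)} = -5$
$M{\left(o \right)} = 5 + o$
$c{\left(Q \right)} = - 3 Q$
$O{\left(q \right)} = \sqrt{35}$ ($O{\left(q \right)} = \sqrt{35 + \left(5 - 5\right)} = \sqrt{35 + 0} = \sqrt{35}$)
$j = -39615015$ ($j = 16071 \left(-2465\right) = -39615015$)
$O{\left(c{\left(4 \right)} \right)} + j = \sqrt{35} - 39615015 = -39615015 + \sqrt{35}$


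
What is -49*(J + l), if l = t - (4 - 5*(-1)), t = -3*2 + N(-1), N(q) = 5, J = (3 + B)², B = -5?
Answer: 294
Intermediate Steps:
J = 4 (J = (3 - 5)² = (-2)² = 4)
t = -1 (t = -3*2 + 5 = -6 + 5 = -1)
l = -10 (l = -1 - (4 - 5*(-1)) = -1 - (4 + 5) = -1 - 1*9 = -1 - 9 = -10)
-49*(J + l) = -49*(4 - 10) = -49*(-6) = 294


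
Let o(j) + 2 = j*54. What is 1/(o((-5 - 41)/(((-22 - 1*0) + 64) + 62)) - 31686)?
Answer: -26/824509 ≈ -3.1534e-5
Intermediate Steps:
o(j) = -2 + 54*j (o(j) = -2 + j*54 = -2 + 54*j)
1/(o((-5 - 41)/(((-22 - 1*0) + 64) + 62)) - 31686) = 1/((-2 + 54*((-5 - 41)/(((-22 - 1*0) + 64) + 62))) - 31686) = 1/((-2 + 54*(-46/(((-22 + 0) + 64) + 62))) - 31686) = 1/((-2 + 54*(-46/((-22 + 64) + 62))) - 31686) = 1/((-2 + 54*(-46/(42 + 62))) - 31686) = 1/((-2 + 54*(-46/104)) - 31686) = 1/((-2 + 54*(-46*1/104)) - 31686) = 1/((-2 + 54*(-23/52)) - 31686) = 1/((-2 - 621/26) - 31686) = 1/(-673/26 - 31686) = 1/(-824509/26) = -26/824509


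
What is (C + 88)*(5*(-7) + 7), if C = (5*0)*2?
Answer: -2464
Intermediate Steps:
C = 0 (C = 0*2 = 0)
(C + 88)*(5*(-7) + 7) = (0 + 88)*(5*(-7) + 7) = 88*(-35 + 7) = 88*(-28) = -2464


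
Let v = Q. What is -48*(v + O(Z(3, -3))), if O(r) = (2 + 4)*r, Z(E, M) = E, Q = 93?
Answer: -5328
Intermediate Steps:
O(r) = 6*r
v = 93
-48*(v + O(Z(3, -3))) = -48*(93 + 6*3) = -48*(93 + 18) = -48*111 = -5328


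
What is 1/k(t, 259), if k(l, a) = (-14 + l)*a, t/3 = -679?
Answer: -1/531209 ≈ -1.8825e-6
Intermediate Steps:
t = -2037 (t = 3*(-679) = -2037)
k(l, a) = a*(-14 + l)
1/k(t, 259) = 1/(259*(-14 - 2037)) = 1/(259*(-2051)) = 1/(-531209) = -1/531209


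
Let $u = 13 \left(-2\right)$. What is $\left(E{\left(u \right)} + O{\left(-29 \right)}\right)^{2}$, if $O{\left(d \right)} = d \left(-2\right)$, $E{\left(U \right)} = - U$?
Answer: $7056$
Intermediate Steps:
$u = -26$
$O{\left(d \right)} = - 2 d$
$\left(E{\left(u \right)} + O{\left(-29 \right)}\right)^{2} = \left(\left(-1\right) \left(-26\right) - -58\right)^{2} = \left(26 + 58\right)^{2} = 84^{2} = 7056$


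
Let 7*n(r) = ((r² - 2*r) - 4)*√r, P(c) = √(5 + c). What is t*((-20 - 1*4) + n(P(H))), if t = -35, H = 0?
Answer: 840 - 5*5^(¼) + 10*5^(¾) ≈ 865.96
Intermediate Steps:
n(r) = √r*(-4 + r² - 2*r)/7 (n(r) = (((r² - 2*r) - 4)*√r)/7 = ((-4 + r² - 2*r)*√r)/7 = (√r*(-4 + r² - 2*r))/7 = √r*(-4 + r² - 2*r)/7)
t*((-20 - 1*4) + n(P(H))) = -35*((-20 - 1*4) + √(√(5 + 0))*(-4 + (√(5 + 0))² - 2*√(5 + 0))/7) = -35*((-20 - 4) + √(√5)*(-4 + (√5)² - 2*√5)/7) = -35*(-24 + 5^(¼)*(-4 + 5 - 2*√5)/7) = -35*(-24 + 5^(¼)*(1 - 2*√5)/7) = 840 - 5*5^(¼)*(1 - 2*√5)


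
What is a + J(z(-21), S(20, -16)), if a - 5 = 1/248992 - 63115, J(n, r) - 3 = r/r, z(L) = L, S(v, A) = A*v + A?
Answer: -15712889151/248992 ≈ -63106.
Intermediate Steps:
S(v, A) = A + A*v
J(n, r) = 4 (J(n, r) = 3 + r/r = 3 + 1 = 4)
a = -15713885119/248992 (a = 5 + (1/248992 - 63115) = 5 - 15715130079/248992 = -15713885119/248992 ≈ -63110.)
a + J(z(-21), S(20, -16)) = -15713885119/248992 + 4 = -15712889151/248992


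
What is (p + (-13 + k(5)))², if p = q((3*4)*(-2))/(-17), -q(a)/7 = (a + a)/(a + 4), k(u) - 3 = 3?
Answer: 261121/7225 ≈ 36.141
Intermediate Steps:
k(u) = 6 (k(u) = 3 + 3 = 6)
q(a) = -14*a/(4 + a) (q(a) = -7*(a + a)/(a + 4) = -7*2*a/(4 + a) = -14*a/(4 + a))
p = 84/85 (p = -14*(3*4)*(-2)/(4 + (3*4)*(-2))/(-17) = -14*12*(-2)/(4 + 12*(-2))*(-1/17) = -14*(-24)/(4 - 24)*(-1/17) = -14*(-24)/(-20)*(-1/17) = -14*(-24)*(-1/20)*(-1/17) = -84/5*(-1/17) = 84/85 ≈ 0.98824)
(p + (-13 + k(5)))² = (84/85 + (-13 + 6))² = (84/85 - 7)² = (-511/85)² = 261121/7225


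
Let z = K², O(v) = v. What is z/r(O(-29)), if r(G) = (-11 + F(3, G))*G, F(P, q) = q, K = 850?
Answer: 36125/58 ≈ 622.84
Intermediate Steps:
r(G) = G*(-11 + G) (r(G) = (-11 + G)*G = G*(-11 + G))
z = 722500 (z = 850² = 722500)
z/r(O(-29)) = 722500/((-29*(-11 - 29))) = 722500/((-29*(-40))) = 722500/1160 = 722500*(1/1160) = 36125/58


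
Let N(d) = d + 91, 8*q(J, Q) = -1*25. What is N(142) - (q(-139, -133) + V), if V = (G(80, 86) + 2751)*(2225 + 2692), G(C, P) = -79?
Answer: -105103903/8 ≈ -1.3138e+7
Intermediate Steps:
q(J, Q) = -25/8 (q(J, Q) = (-1*25)/8 = (1/8)*(-25) = -25/8)
V = 13138224 (V = (-79 + 2751)*(2225 + 2692) = 2672*4917 = 13138224)
N(d) = 91 + d
N(142) - (q(-139, -133) + V) = (91 + 142) - (-25/8 + 13138224) = 233 - 1*105105767/8 = 233 - 105105767/8 = -105103903/8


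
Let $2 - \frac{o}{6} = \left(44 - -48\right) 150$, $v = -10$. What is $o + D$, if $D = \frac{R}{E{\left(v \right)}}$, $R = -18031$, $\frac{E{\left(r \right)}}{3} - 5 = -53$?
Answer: $- \frac{11903441}{144} \approx -82663.0$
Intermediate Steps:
$E{\left(r \right)} = -144$ ($E{\left(r \right)} = 15 + 3 \left(-53\right) = 15 - 159 = -144$)
$D = \frac{18031}{144}$ ($D = - \frac{18031}{-144} = \left(-18031\right) \left(- \frac{1}{144}\right) = \frac{18031}{144} \approx 125.22$)
$o = -82788$ ($o = 12 - 6 \left(44 - -48\right) 150 = 12 - 6 \left(44 + 48\right) 150 = 12 - 6 \cdot 92 \cdot 150 = 12 - 82800 = -82788$)
$o + D = -82788 + \frac{18031}{144} = - \frac{11903441}{144}$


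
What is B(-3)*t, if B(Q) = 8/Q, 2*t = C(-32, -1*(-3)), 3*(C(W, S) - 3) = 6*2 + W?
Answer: 44/9 ≈ 4.8889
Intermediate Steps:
C(W, S) = 7 + W/3 (C(W, S) = 3 + (6*2 + W)/3 = 3 + (12 + W)/3 = 3 + (4 + W/3) = 7 + W/3)
t = -11/6 (t = (7 + (⅓)*(-32))/2 = (7 - 32/3)/2 = (½)*(-11/3) = -11/6 ≈ -1.8333)
B(-3)*t = (8/(-3))*(-11/6) = (8*(-⅓))*(-11/6) = -8/3*(-11/6) = 44/9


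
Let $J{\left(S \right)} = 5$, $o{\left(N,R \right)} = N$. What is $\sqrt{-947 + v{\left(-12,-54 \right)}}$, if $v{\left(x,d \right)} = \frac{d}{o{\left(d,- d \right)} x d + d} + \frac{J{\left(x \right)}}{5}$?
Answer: $\frac{3 i \sqrt{44272833}}{649} \approx 30.757 i$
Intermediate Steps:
$v{\left(x,d \right)} = 1 + \frac{d}{d + x d^{2}}$ ($v{\left(x,d \right)} = \frac{d}{d x d + d} + \frac{5}{5} = \frac{d}{x d^{2} + d} + 5 \cdot \frac{1}{5} = \frac{d}{d + x d^{2}} + 1 = 1 + \frac{d}{d + x d^{2}}$)
$\sqrt{-947 + v{\left(-12,-54 \right)}} = \sqrt{-947 + \frac{2 - -648}{1 - -648}} = \sqrt{-947 + \frac{2 + 648}{1 + 648}} = \sqrt{-947 + \frac{1}{649} \cdot 650} = \sqrt{-947 + \frac{650}{649}} = \sqrt{- \frac{613953}{649}} = \frac{3 i \sqrt{44272833}}{649}$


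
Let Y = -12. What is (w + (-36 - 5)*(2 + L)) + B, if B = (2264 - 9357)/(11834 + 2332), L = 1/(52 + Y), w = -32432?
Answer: -9212298743/283320 ≈ -32516.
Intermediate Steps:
L = 1/40 (L = 1/(52 - 12) = 1/40 ≈ 0.025000)
B = -7093/14166 ≈ -0.50071
(w + (-36 - 5)*(2 + L)) + B = (-32432 + (-36 - 5)*(2 + 1/40)) - 7093/14166 = (-32432 - 41*81/40) - 7093/14166 = (-32432 - 3321/40) - 7093/14166 = -1300601/40 - 7093/14166 = -9212298743/283320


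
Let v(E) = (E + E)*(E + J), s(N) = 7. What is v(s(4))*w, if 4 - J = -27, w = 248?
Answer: 131936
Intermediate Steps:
J = 31 (J = 4 - 1*(-27) = 4 + 27 = 31)
v(E) = 2*E*(31 + E) (v(E) = (E + E)*(E + 31) = (2*E)*(31 + E) = 2*E*(31 + E))
v(s(4))*w = (2*7*(31 + 7))*248 = (2*7*38)*248 = 532*248 = 131936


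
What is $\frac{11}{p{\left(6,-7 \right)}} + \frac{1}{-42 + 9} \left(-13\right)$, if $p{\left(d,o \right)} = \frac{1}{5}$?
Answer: $\frac{1828}{33} \approx 55.394$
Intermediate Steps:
$p{\left(d,o \right)} = \frac{1}{5}$
$\frac{11}{p{\left(6,-7 \right)}} + \frac{1}{-42 + 9} \left(-13\right) = 11 \frac{1}{\frac{1}{5}} + \frac{1}{-42 + 9} \left(-13\right) = 11 \cdot 5 + \frac{1}{-33} \left(-13\right) = 55 - - \frac{13}{33} = 55 + \frac{13}{33} = \frac{1828}{33}$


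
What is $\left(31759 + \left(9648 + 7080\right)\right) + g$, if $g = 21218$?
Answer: $69705$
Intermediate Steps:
$\left(31759 + \left(9648 + 7080\right)\right) + g = \left(31759 + \left(9648 + 7080\right)\right) + 21218 = \left(31759 + 16728\right) + 21218 = 48487 + 21218 = 69705$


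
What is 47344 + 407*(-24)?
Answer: 37576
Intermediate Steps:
47344 + 407*(-24) = 47344 - 9768 = 37576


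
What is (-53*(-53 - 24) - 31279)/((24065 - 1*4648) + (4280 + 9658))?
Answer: -27198/33355 ≈ -0.81541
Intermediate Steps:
(-53*(-53 - 24) - 31279)/((24065 - 1*4648) + (4280 + 9658)) = (-53*(-77) - 31279)/((24065 - 4648) + 13938) = (4081 - 31279)/(19417 + 13938) = -27198/33355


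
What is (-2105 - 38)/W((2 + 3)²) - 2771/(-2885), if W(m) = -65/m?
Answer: 30948798/37505 ≈ 825.19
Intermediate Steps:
(-2105 - 38)/W((2 + 3)²) - 2771/(-2885) = (-2105 - 38)/((-65/(2 + 3)²)) - 2771/(-2885) = -2143/((-65/(5²))) - 2771*(-1/2885) = -2143/((-65/25)) + 2771/2885 = -2143/((-65*1/25)) + 2771/2885 = -2143/(-13/5) + 2771/2885 = -2143*(-5/13) + 2771/2885 = 10715/13 + 2771/2885 = 30948798/37505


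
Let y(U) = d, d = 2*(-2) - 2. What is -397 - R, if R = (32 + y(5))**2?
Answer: -1073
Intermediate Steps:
d = -6 (d = -4 - 2 = -6)
y(U) = -6
R = 676 (R = (32 - 6)**2 = 26**2 = 676)
-397 - R = -397 - 1*676 = -397 - 676 = -1073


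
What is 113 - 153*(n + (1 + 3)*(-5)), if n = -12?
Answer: 5009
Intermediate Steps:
113 - 153*(n + (1 + 3)*(-5)) = 113 - 153*(-12 + (1 + 3)*(-5)) = 113 - 153*(-12 + 4*(-5)) = 113 - 153*(-12 - 20) = 113 - 153*(-32) = 113 + 4896 = 5009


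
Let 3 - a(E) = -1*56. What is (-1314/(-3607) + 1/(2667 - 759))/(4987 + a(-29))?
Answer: 2510719/34727359176 ≈ 7.2298e-5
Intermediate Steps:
a(E) = 59 (a(E) = 3 - (-1)*56 = 3 - 1*(-56) = 3 + 56 = 59)
(-1314/(-3607) + 1/(2667 - 759))/(4987 + a(-29)) = (-1314/(-3607) + 1/(2667 - 759))/(4987 + 59) = (-1314*(-1/3607) + 1/1908)/5046 = (1314/3607 + 1/1908)*(1/5046) = (2510719/6882156)*(1/5046) = 2510719/34727359176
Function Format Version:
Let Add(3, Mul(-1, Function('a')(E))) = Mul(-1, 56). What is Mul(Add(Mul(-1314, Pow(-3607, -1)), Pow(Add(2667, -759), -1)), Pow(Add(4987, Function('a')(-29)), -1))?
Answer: Rational(2510719, 34727359176) ≈ 7.2298e-5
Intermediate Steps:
Function('a')(E) = 59 (Function('a')(E) = Add(3, Mul(-1, Mul(-1, 56))) = Add(3, Mul(-1, -56)) = Add(3, 56) = 59)
Mul(Add(Mul(-1314, Pow(-3607, -1)), Pow(Add(2667, -759), -1)), Pow(Add(4987, Function('a')(-29)), -1)) = Mul(Add(Mul(-1314, Pow(-3607, -1)), Pow(Add(2667, -759), -1)), Pow(Add(4987, 59), -1)) = Mul(Add(Mul(-1314, Rational(-1, 3607)), Pow(1908, -1)), Pow(5046, -1)) = Mul(Add(Rational(1314, 3607), Rational(1, 1908)), Rational(1, 5046)) = Mul(Rational(2510719, 6882156), Rational(1, 5046)) = Rational(2510719, 34727359176)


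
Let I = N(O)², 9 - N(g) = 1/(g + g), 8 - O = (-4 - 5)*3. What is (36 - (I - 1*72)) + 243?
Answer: 1324259/4900 ≈ 270.26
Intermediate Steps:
O = 35 (O = 8 - (-4 - 5)*3 = 8 - (-9)*3 = 8 - 1*(-27) = 8 + 27 = 35)
N(g) = 9 - 1/(2*g) (N(g) = 9 - 1/(g + g) = 9 - 1/(2*g))
I = 395641/4900 (I = (9 - ½/35)² = (9 - ½*1/35)² = (9 - 1/70)² = (629/70)² = 395641/4900 ≈ 80.743)
(36 - (I - 1*72)) + 243 = (36 - (395641/4900 - 1*72)) + 243 = (36 - (395641/4900 - 72)) + 243 = (36 - 1*42841/4900) + 243 = (36 - 42841/4900) + 243 = 133559/4900 + 243 = 1324259/4900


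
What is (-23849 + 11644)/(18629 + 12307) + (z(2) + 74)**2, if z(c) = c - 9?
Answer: 138859499/30936 ≈ 4488.6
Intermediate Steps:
z(c) = -9 + c
(-23849 + 11644)/(18629 + 12307) + (z(2) + 74)**2 = (-23849 + 11644)/(18629 + 12307) + ((-9 + 2) + 74)**2 = -12205/30936 + (-7 + 74)**2 = -12205*1/30936 + 67**2 = -12205/30936 + 4489 = 138859499/30936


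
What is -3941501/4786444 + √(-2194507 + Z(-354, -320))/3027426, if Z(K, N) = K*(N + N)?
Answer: -3941501/4786444 + I*√1967947/3027426 ≈ -0.82347 + 0.00046338*I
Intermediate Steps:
Z(K, N) = 2*K*N (Z(K, N) = K*(2*N) = 2*K*N)
-3941501/4786444 + √(-2194507 + Z(-354, -320))/3027426 = -3941501/4786444 + √(-2194507 + 2*(-354)*(-320))/3027426 = -3941501*1/4786444 + √(-2194507 + 226560)*(1/3027426) = -3941501/4786444 + √(-1967947)*(1/3027426) = -3941501/4786444 + (I*√1967947)*(1/3027426) = -3941501/4786444 + I*√1967947/3027426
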